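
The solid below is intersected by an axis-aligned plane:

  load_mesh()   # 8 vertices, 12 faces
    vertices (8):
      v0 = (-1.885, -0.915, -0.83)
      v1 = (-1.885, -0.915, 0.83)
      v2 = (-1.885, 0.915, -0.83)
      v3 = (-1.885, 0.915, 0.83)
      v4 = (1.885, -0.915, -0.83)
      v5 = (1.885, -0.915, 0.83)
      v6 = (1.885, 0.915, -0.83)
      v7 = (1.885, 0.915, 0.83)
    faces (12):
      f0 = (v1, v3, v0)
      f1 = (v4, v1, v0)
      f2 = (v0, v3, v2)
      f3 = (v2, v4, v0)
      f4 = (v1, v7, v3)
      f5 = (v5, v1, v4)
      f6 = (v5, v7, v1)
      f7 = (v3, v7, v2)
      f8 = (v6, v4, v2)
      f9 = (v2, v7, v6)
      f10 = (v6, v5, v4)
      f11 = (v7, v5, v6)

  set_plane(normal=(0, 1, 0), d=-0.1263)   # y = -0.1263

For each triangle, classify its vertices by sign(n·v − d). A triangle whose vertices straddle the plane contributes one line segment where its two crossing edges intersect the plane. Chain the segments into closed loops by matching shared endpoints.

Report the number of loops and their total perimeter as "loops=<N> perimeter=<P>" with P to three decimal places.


Straddling triangles (8 of 12):
  (v1,v3,v0) [-+-] → (-1.885, -0.1263, 0.83)–(-1.885, -0.1263, -0.114567)  len=0.9446
  (v0,v3,v2) [-++] → (-1.885, -0.1263, -0.114567)–(-1.885, -0.1263, -0.83)  len=0.7154
  (v2,v4,v0) [+--] → (0.260192, -0.1263, -0.83)–(-1.885, -0.1263, -0.83)  len=2.1452
  (v1,v7,v3) [-++] → (-0.260192, -0.1263, 0.83)–(-1.885, -0.1263, 0.83)  len=1.6248
  (v5,v7,v1) [-+-] → (1.885, -0.1263, 0.83)–(-0.260192, -0.1263, 0.83)  len=2.1452
  (v6,v4,v2) [+-+] → (1.885, -0.1263, -0.83)–(0.260192, -0.1263, -0.83)  len=1.6248
  (v6,v5,v4) [+--] → (1.885, -0.1263, 0.114567)–(1.885, -0.1263, -0.83)  len=0.9446
  (v7,v5,v6) [+-+] → (1.885, -0.1263, 0.83)–(1.885, -0.1263, 0.114567)  len=0.7154

Chained into 1 loop(s):
  loop 1: 8 segments, perimeter = 10.8600
Total perimeter = 10.860

loops=1 perimeter=10.860


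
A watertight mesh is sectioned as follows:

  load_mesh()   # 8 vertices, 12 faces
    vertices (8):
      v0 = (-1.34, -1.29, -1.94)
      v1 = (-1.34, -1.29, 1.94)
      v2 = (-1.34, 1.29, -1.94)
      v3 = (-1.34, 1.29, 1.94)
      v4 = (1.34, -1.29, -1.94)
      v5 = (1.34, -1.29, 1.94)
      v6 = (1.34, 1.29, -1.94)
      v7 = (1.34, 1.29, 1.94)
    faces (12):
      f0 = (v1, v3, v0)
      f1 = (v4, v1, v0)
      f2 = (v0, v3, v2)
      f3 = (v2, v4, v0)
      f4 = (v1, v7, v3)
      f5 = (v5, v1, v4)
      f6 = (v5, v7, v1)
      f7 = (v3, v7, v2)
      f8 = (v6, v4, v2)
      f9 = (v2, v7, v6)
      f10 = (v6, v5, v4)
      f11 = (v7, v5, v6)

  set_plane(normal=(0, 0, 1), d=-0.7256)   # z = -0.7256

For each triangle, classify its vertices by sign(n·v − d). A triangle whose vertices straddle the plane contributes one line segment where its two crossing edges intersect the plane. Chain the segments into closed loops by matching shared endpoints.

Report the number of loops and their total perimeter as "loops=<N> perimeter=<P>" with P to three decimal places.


loops=1 perimeter=10.520

Straddling triangles (8 of 12):
  (v1,v3,v0) [++-] → (-1.34, -0.482487, -0.7256)–(-1.34, -1.29, -0.7256)  len=0.8075
  (v4,v1,v0) [-+-] → (0.501188, -1.29, -0.7256)–(-1.34, -1.29, -0.7256)  len=1.8412
  (v0,v3,v2) [-+-] → (-1.34, -0.482487, -0.7256)–(-1.34, 1.29, -0.7256)  len=1.7725
  (v5,v1,v4) [++-] → (0.501188, -1.29, -0.7256)–(1.34, -1.29, -0.7256)  len=0.8388
  (v3,v7,v2) [++-] → (-0.501188, 1.29, -0.7256)–(-1.34, 1.29, -0.7256)  len=0.8388
  (v2,v7,v6) [-+-] → (-0.501188, 1.29, -0.7256)–(1.34, 1.29, -0.7256)  len=1.8412
  (v6,v5,v4) [-+-] → (1.34, 0.482487, -0.7256)–(1.34, -1.29, -0.7256)  len=1.7725
  (v7,v5,v6) [++-] → (1.34, 0.482487, -0.7256)–(1.34, 1.29, -0.7256)  len=0.8075

Chained into 1 loop(s):
  loop 1: 8 segments, perimeter = 10.5200
Total perimeter = 10.520


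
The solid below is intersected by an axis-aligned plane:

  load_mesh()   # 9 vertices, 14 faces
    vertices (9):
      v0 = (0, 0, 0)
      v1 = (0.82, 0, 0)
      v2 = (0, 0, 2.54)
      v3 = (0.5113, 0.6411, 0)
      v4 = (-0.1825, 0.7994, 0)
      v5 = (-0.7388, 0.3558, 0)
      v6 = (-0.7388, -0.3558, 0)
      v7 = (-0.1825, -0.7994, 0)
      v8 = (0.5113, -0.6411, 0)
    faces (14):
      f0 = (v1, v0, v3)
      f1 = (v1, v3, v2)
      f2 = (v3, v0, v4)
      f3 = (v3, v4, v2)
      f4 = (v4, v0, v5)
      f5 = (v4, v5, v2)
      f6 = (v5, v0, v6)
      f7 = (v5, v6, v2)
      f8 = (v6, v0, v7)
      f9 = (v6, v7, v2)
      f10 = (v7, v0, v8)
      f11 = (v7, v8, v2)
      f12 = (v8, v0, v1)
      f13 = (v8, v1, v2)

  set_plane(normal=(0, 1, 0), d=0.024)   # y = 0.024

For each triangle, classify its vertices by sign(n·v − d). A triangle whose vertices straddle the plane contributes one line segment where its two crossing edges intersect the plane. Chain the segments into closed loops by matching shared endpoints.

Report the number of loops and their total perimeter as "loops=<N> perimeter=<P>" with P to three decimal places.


Straddling triangles (8 of 14):
  (v1,v0,v3) [--+] → (0.0191409, 0.024, 0)–(0.808444, 0.024, 0)  len=0.7893
  (v1,v3,v2) [-+-] → (0.808444, 0.024, 0)–(0.0191409, 0.024, 2.44491)  len=2.5692
  (v3,v0,v4) [+-+] → (0.0191409, 0.024, 0)–(-0.00547911, 0.024, 0)  len=0.0246
  (v3,v4,v2) [++-] → (-0.00547911, 0.024, 2.46374)–(0.0191409, 0.024, 2.44491)  len=0.0310
  (v4,v0,v5) [+-+] → (-0.00547911, 0.024, 0)–(-0.0498347, 0.024, 0)  len=0.0444
  (v4,v5,v2) [++-] → (-0.0498347, 0.024, 2.36867)–(-0.00547911, 0.024, 2.46374)  len=0.1049
  (v5,v0,v6) [+--] → (-0.0498347, 0.024, 0)–(-0.7388, 0.024, 0)  len=0.6890
  (v5,v6,v2) [+--] → (-0.7388, 0.024, 0)–(-0.0498347, 0.024, 2.36867)  len=2.4668

Chained into 1 loop(s):
  loop 1: 8 segments, perimeter = 6.7191
Total perimeter = 6.719

loops=1 perimeter=6.719


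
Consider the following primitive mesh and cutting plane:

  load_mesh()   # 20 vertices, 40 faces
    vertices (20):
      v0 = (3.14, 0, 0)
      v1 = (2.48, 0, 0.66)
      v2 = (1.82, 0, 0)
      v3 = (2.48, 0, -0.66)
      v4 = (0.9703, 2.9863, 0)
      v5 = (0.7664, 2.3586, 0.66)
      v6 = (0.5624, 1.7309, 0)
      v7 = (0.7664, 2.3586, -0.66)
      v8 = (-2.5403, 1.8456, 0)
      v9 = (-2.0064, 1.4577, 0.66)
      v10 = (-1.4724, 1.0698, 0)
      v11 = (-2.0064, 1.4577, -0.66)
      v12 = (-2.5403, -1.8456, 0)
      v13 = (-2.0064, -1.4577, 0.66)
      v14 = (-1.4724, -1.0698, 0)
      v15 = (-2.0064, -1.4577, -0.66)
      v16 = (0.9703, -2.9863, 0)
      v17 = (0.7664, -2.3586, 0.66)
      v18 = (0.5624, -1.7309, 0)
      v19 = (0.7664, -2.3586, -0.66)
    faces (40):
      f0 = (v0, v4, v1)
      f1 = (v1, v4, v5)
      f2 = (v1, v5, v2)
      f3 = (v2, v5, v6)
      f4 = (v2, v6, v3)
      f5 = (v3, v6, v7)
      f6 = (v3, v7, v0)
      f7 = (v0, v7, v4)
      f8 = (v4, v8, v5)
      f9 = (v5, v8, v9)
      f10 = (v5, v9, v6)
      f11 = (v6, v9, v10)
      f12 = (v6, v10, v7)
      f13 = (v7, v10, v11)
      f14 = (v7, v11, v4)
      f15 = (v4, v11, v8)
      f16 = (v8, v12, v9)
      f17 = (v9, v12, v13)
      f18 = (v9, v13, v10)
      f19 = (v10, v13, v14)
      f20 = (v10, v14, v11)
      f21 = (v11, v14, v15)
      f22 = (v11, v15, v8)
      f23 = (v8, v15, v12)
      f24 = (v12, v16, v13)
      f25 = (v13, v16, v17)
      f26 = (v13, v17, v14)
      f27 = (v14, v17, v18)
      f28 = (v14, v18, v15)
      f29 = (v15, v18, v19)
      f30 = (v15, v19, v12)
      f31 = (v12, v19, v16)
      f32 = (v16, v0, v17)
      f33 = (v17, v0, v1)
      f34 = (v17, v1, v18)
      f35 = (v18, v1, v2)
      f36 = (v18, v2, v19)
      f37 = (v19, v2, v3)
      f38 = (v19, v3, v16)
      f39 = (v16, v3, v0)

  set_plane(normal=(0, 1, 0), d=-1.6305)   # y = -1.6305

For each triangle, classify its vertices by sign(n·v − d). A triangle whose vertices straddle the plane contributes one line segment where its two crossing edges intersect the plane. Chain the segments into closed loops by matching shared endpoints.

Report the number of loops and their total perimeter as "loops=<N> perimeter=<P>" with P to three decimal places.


loops=2 perimeter=10.022

Straddling triangles (18 of 40):
  (v8,v12,v9) [+-+] → (-2.5403, -1.6305, 0)–(-2.50553, -1.6305, 0.042977)  len=0.0553
  (v9,v12,v13) [+-+] → (-2.50553, -1.6305, 0.042977)–(-2.24424, -1.6305, 0.365986)  len=0.4155
  (v8,v15,v12) [++-] → (-2.24424, -1.6305, -0.365986)–(-2.5403, -1.6305, 0)  len=0.4707
  (v12,v16,v13) [--+] → (-1.6699, -1.6305, 0.585391)–(-2.24424, -1.6305, 0.365986)  len=0.6148
  (v13,v16,v17) [+--] → (-1.6699, -1.6305, 0.585391)–(-1.47455, -1.6305, 0.66)  len=0.2091
  (v13,v17,v14) [+-+] → (-1.47455, -1.6305, 0.66)–(-0.498397, -1.6305, 0.287137)  len=1.0449
  (v14,v17,v18) [+--] → (-0.498397, -1.6305, 0.287137)–(0.253379, -1.6305, 0)  len=0.8047
  (v14,v18,v15) [+-+] → (0.253379, -1.6305, 0)–(-0.381625, -1.6305, -0.242548)  len=0.6797
  (v15,v18,v19) [+--] → (-0.381625, -1.6305, -0.242548)–(-1.47455, -1.6305, -0.66)  len=1.1699
  (v15,v19,v12) [+--] → (-1.47455, -1.6305, -0.66)–(-2.24424, -1.6305, -0.365986)  len=0.8239
  (v16,v0,v17) [-+-] → (1.95536, -1.6305, 0)–(1.49913, -1.6305, 0.456258)  len=0.6452
  (v17,v0,v1) [-++] → (1.49913, -1.6305, 0.456258)–(1.29539, -1.6305, 0.66)  len=0.2881
  (v17,v1,v18) [-+-] → (1.29539, -1.6305, 0.66)–(0.673629, -1.6305, 0.038283)  len=0.8793
  (v18,v1,v2) [-++] → (0.673629, -1.6305, 0.038283)–(0.635346, -1.6305, 0)  len=0.0541
  (v18,v2,v19) [-+-] → (0.635346, -1.6305, 0)–(1.09165, -1.6305, -0.456258)  len=0.6453
  (v19,v2,v3) [-++] → (1.09165, -1.6305, -0.456258)–(1.29539, -1.6305, -0.66)  len=0.2881
  (v19,v3,v16) [-+-] → (1.29539, -1.6305, -0.66)–(1.65571, -1.6305, -0.299644)  len=0.5096
  (v16,v3,v0) [-++] → (1.65571, -1.6305, -0.299644)–(1.95536, -1.6305, 0)  len=0.4238

Chained into 2 loop(s):
  loop 1: 10 segments, perimeter = 6.2887
  loop 2: 8 segments, perimeter = 3.7335
Total perimeter = 10.022


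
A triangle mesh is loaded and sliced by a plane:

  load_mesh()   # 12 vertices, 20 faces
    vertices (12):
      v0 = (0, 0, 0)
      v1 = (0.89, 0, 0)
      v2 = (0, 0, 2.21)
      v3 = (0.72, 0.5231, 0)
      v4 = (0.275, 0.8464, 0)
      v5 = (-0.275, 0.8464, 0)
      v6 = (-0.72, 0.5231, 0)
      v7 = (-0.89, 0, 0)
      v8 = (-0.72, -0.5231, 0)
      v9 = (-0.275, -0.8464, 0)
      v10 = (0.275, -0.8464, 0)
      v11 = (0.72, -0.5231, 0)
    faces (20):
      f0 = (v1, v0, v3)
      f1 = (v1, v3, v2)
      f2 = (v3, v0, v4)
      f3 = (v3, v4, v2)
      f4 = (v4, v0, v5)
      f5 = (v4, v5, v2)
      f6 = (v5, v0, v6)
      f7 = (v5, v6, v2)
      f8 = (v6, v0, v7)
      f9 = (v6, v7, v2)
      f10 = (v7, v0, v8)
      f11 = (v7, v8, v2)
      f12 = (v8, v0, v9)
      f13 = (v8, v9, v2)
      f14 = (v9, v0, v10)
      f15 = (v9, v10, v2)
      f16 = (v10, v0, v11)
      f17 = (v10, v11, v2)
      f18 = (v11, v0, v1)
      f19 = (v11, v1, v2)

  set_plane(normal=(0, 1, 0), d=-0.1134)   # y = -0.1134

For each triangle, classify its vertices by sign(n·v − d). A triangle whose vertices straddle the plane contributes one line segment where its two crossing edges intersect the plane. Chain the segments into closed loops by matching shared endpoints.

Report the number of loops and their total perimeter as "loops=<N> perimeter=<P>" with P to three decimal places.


Straddling triangles (10 of 20):
  (v7,v0,v8) [++-] → (-0.156085, -0.1134, 0)–(-0.853147, -0.1134, 0)  len=0.6971
  (v7,v8,v2) [+-+] → (-0.853147, -0.1134, 0)–(-0.156085, -0.1134, 1.73091)  len=1.8660
  (v8,v0,v9) [-+-] → (-0.156085, -0.1134, 0)–(-0.0368443, -0.1134, 0)  len=0.1192
  (v8,v9,v2) [--+] → (-0.0368443, -0.1134, 1.91391)–(-0.156085, -0.1134, 1.73091)  len=0.2184
  (v9,v0,v10) [-+-] → (-0.0368443, -0.1134, 0)–(0.0368443, -0.1134, 0)  len=0.0737
  (v9,v10,v2) [--+] → (0.0368443, -0.1134, 1.91391)–(-0.0368443, -0.1134, 1.91391)  len=0.0737
  (v10,v0,v11) [-+-] → (0.0368443, -0.1134, 0)–(0.156085, -0.1134, 0)  len=0.1192
  (v10,v11,v2) [--+] → (0.156085, -0.1134, 1.73091)–(0.0368443, -0.1134, 1.91391)  len=0.2184
  (v11,v0,v1) [-++] → (0.156085, -0.1134, 0)–(0.853147, -0.1134, 0)  len=0.6971
  (v11,v1,v2) [-++] → (0.853147, -0.1134, 0)–(0.156085, -0.1134, 1.73091)  len=1.8660

Chained into 1 loop(s):
  loop 1: 10 segments, perimeter = 5.9488
Total perimeter = 5.949

loops=1 perimeter=5.949


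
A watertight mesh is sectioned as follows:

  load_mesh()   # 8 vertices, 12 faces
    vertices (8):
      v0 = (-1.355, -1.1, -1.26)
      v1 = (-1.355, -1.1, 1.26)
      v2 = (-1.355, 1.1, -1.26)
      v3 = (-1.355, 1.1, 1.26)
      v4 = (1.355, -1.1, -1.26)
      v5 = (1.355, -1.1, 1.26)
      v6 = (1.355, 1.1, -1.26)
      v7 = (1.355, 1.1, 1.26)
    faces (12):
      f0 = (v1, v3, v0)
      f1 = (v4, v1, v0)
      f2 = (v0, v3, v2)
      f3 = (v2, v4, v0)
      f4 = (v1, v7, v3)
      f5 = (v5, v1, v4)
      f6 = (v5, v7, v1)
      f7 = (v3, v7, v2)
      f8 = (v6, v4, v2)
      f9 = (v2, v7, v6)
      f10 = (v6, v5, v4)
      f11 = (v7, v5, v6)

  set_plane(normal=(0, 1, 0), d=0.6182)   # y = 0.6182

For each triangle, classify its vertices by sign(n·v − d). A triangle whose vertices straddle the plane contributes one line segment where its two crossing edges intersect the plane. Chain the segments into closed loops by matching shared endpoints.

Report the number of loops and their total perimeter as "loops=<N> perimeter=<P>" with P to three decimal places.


loops=1 perimeter=10.460

Straddling triangles (8 of 12):
  (v1,v3,v0) [-+-] → (-1.355, 0.6182, 1.26)–(-1.355, 0.6182, 0.70812)  len=0.5519
  (v0,v3,v2) [-++] → (-1.355, 0.6182, 0.70812)–(-1.355, 0.6182, -1.26)  len=1.9681
  (v2,v4,v0) [+--] → (-0.76151, 0.6182, -1.26)–(-1.355, 0.6182, -1.26)  len=0.5935
  (v1,v7,v3) [-++] → (0.76151, 0.6182, 1.26)–(-1.355, 0.6182, 1.26)  len=2.1165
  (v5,v7,v1) [-+-] → (1.355, 0.6182, 1.26)–(0.76151, 0.6182, 1.26)  len=0.5935
  (v6,v4,v2) [+-+] → (1.355, 0.6182, -1.26)–(-0.76151, 0.6182, -1.26)  len=2.1165
  (v6,v5,v4) [+--] → (1.355, 0.6182, -0.70812)–(1.355, 0.6182, -1.26)  len=0.5519
  (v7,v5,v6) [+-+] → (1.355, 0.6182, 1.26)–(1.355, 0.6182, -0.70812)  len=1.9681

Chained into 1 loop(s):
  loop 1: 8 segments, perimeter = 10.4600
Total perimeter = 10.460


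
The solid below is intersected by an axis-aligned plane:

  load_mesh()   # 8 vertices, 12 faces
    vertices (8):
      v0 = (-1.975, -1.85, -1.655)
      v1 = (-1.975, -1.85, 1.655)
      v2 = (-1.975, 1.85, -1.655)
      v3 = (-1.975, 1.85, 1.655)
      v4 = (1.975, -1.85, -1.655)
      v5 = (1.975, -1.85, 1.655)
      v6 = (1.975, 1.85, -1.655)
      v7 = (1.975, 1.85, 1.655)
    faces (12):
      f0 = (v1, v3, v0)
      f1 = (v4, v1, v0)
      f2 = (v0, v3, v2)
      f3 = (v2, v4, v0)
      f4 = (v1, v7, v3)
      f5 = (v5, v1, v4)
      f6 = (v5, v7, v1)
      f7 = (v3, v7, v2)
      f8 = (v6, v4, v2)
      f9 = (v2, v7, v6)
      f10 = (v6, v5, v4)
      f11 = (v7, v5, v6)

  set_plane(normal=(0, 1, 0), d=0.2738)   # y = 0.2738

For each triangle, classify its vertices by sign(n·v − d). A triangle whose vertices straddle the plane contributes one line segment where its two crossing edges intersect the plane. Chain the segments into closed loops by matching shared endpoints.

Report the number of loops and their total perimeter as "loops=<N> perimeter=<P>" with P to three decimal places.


loops=1 perimeter=14.520

Straddling triangles (8 of 12):
  (v1,v3,v0) [-+-] → (-1.975, 0.2738, 1.655)–(-1.975, 0.2738, 0.24494)  len=1.4101
  (v0,v3,v2) [-++] → (-1.975, 0.2738, 0.24494)–(-1.975, 0.2738, -1.655)  len=1.8999
  (v2,v4,v0) [+--] → (-0.2923, 0.2738, -1.655)–(-1.975, 0.2738, -1.655)  len=1.6827
  (v1,v7,v3) [-++] → (0.2923, 0.2738, 1.655)–(-1.975, 0.2738, 1.655)  len=2.2673
  (v5,v7,v1) [-+-] → (1.975, 0.2738, 1.655)–(0.2923, 0.2738, 1.655)  len=1.6827
  (v6,v4,v2) [+-+] → (1.975, 0.2738, -1.655)–(-0.2923, 0.2738, -1.655)  len=2.2673
  (v6,v5,v4) [+--] → (1.975, 0.2738, -0.24494)–(1.975, 0.2738, -1.655)  len=1.4101
  (v7,v5,v6) [+-+] → (1.975, 0.2738, 1.655)–(1.975, 0.2738, -0.24494)  len=1.8999

Chained into 1 loop(s):
  loop 1: 8 segments, perimeter = 14.5200
Total perimeter = 14.520


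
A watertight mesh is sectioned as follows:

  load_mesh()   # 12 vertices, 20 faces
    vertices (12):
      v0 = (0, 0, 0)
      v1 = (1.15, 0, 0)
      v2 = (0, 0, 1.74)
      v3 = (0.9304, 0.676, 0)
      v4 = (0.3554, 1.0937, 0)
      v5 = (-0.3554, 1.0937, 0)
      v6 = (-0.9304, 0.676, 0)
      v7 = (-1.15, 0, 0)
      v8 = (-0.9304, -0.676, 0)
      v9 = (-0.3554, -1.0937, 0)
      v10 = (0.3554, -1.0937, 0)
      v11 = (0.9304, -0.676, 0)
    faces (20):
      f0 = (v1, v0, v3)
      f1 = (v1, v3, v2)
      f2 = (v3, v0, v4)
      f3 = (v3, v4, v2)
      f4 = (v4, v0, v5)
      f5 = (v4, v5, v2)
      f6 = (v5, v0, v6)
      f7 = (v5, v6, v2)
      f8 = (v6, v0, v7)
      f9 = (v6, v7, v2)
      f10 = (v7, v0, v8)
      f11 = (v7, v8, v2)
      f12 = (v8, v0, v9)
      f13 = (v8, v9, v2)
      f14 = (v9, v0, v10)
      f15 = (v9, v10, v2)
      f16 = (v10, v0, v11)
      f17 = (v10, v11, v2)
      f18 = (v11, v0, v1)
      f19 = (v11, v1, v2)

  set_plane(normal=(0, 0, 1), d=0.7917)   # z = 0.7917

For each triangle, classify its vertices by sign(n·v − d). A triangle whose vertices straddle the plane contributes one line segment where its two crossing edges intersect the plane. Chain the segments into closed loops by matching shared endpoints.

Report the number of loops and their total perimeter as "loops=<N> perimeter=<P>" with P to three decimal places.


loops=1 perimeter=3.874

Straddling triangles (10 of 20):
  (v1,v3,v2) [--+] → (0.507068, 0.36842, 0.7917)–(0.62675, 0, 0.7917)  len=0.3874
  (v3,v4,v2) [--+] → (0.193693, 0.596067, 0.7917)–(0.507068, 0.36842, 0.7917)  len=0.3873
  (v4,v5,v2) [--+] → (-0.193693, 0.596067, 0.7917)–(0.193693, 0.596066, 0.7917)  len=0.3874
  (v5,v6,v2) [--+] → (-0.507068, 0.36842, 0.7917)–(-0.193693, 0.596066, 0.7917)  len=0.3873
  (v6,v7,v2) [--+] → (-0.62675, 0, 0.7917)–(-0.507068, 0.36842, 0.7917)  len=0.3874
  (v7,v8,v2) [--+] → (-0.507068, -0.36842, 0.7917)–(-0.62675, 0, 0.7917)  len=0.3874
  (v8,v9,v2) [--+] → (-0.193693, -0.596067, 0.7917)–(-0.507068, -0.36842, 0.7917)  len=0.3873
  (v9,v10,v2) [--+] → (0.193693, -0.596067, 0.7917)–(-0.193693, -0.596066, 0.7917)  len=0.3874
  (v10,v11,v2) [--+] → (0.507068, -0.36842, 0.7917)–(0.193693, -0.596066, 0.7917)  len=0.3873
  (v11,v1,v2) [--+] → (0.62675, 0, 0.7917)–(0.507068, -0.36842, 0.7917)  len=0.3874

Chained into 1 loop(s):
  loop 1: 10 segments, perimeter = 3.8736
Total perimeter = 3.874


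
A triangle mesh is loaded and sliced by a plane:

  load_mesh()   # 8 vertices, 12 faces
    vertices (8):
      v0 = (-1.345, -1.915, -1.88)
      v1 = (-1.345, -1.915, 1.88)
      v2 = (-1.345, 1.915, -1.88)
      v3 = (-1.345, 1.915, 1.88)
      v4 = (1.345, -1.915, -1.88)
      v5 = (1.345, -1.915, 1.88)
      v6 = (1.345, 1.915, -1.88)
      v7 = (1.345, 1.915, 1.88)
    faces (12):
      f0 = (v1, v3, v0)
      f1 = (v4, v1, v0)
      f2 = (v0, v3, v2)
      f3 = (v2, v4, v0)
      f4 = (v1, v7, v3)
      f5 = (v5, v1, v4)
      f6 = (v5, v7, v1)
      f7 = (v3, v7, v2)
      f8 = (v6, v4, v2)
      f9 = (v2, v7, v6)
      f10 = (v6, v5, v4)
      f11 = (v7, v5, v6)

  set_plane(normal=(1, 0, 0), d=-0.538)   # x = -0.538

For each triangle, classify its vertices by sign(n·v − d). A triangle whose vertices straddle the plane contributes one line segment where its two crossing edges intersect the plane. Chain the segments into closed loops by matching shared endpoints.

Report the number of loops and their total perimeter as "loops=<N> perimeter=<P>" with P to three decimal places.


loops=1 perimeter=15.180

Straddling triangles (8 of 12):
  (v4,v1,v0) [+--] → (-0.538, -1.915, 0.752)–(-0.538, -1.915, -1.88)  len=2.6320
  (v2,v4,v0) [-+-] → (-0.538, 0.766, -1.88)–(-0.538, -1.915, -1.88)  len=2.6810
  (v1,v7,v3) [-+-] → (-0.538, -0.766, 1.88)–(-0.538, 1.915, 1.88)  len=2.6810
  (v5,v1,v4) [+-+] → (-0.538, -1.915, 1.88)–(-0.538, -1.915, 0.752)  len=1.1280
  (v5,v7,v1) [++-] → (-0.538, -0.766, 1.88)–(-0.538, -1.915, 1.88)  len=1.1490
  (v3,v7,v2) [-+-] → (-0.538, 1.915, 1.88)–(-0.538, 1.915, -0.752)  len=2.6320
  (v6,v4,v2) [++-] → (-0.538, 0.766, -1.88)–(-0.538, 1.915, -1.88)  len=1.1490
  (v2,v7,v6) [-++] → (-0.538, 1.915, -0.752)–(-0.538, 1.915, -1.88)  len=1.1280

Chained into 1 loop(s):
  loop 1: 8 segments, perimeter = 15.1800
Total perimeter = 15.180


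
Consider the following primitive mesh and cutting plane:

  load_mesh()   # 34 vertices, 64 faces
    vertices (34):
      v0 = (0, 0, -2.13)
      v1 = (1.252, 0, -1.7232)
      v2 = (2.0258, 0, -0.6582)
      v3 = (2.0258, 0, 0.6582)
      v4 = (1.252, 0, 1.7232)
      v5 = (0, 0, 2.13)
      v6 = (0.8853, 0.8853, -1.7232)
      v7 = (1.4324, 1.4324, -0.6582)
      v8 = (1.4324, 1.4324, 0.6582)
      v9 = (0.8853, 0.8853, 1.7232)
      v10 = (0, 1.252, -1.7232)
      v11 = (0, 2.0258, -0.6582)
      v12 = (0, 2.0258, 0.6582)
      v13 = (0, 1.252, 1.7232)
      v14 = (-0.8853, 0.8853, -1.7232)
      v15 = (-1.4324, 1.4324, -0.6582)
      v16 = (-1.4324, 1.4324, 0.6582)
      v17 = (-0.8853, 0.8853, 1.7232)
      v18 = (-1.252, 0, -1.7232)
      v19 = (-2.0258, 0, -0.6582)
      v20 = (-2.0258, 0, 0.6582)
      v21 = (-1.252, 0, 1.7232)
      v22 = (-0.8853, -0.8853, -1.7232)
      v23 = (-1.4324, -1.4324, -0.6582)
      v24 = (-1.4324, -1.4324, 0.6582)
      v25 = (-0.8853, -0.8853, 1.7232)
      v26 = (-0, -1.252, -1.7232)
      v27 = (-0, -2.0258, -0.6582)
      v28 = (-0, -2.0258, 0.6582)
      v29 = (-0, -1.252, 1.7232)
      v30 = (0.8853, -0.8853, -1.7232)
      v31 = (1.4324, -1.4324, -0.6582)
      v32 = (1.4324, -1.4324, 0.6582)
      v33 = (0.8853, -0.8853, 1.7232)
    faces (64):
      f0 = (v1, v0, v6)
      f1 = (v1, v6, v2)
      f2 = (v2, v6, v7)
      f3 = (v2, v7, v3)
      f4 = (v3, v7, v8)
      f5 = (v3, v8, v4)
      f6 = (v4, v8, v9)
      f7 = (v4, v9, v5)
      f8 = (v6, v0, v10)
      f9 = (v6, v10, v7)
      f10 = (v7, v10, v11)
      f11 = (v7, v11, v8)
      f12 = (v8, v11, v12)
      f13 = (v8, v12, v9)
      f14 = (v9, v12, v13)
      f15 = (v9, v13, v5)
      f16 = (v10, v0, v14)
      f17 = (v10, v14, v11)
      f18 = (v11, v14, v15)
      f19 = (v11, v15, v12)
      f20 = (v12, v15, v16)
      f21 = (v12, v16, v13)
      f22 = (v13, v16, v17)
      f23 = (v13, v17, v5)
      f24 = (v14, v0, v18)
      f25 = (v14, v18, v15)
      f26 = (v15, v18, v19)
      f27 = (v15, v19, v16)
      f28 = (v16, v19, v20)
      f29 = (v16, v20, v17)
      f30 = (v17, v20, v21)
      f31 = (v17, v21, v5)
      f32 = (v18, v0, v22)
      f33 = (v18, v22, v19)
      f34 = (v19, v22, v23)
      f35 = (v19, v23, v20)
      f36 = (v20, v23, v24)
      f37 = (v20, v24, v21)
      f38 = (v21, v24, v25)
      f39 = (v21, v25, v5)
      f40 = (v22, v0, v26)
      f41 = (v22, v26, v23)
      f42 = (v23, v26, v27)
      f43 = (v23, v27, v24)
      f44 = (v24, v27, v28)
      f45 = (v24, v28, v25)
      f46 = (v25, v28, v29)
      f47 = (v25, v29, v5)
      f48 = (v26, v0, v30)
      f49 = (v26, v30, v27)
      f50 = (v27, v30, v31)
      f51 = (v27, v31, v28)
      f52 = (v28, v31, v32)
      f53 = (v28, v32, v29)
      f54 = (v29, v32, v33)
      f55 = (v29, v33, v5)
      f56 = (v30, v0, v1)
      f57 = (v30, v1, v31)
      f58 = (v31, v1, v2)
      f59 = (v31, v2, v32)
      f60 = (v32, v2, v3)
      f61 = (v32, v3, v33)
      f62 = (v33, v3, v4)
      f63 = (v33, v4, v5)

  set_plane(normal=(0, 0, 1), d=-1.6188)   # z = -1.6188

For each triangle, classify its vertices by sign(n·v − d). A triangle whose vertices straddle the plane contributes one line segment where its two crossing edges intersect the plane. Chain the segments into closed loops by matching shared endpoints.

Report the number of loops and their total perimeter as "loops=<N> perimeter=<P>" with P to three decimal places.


loops=1 perimeter=8.130

Straddling triangles (16 of 64):
  (v1,v6,v2) [--+] → (0.997101, 0.798516, -1.6188)–(1.32785, 0, -1.6188)  len=0.8643
  (v2,v6,v7) [+-+] → (0.997101, 0.798516, -1.6188)–(0.938931, 0.938931, -1.6188)  len=0.1520
  (v6,v10,v7) [--+] → (0.140416, 1.26968, -1.6188)–(0.938931, 0.938931, -1.6188)  len=0.8643
  (v7,v10,v11) [+-+] → (0.140416, 1.26968, -1.6188)–(0, 1.32785, -1.6188)  len=0.1520
  (v10,v14,v11) [--+] → (-0.798516, 0.997101, -1.6188)–(0, 1.32785, -1.6188)  len=0.8643
  (v11,v14,v15) [+-+] → (-0.798516, 0.997101, -1.6188)–(-0.938931, 0.938931, -1.6188)  len=0.1520
  (v14,v18,v15) [--+] → (-1.26968, 0.140416, -1.6188)–(-0.938931, 0.938931, -1.6188)  len=0.8643
  (v15,v18,v19) [+-+] → (-1.26968, 0.140416, -1.6188)–(-1.32785, 0, -1.6188)  len=0.1520
  (v18,v22,v19) [--+] → (-0.997101, -0.798516, -1.6188)–(-1.32785, 0, -1.6188)  len=0.8643
  (v19,v22,v23) [+-+] → (-0.997101, -0.798516, -1.6188)–(-0.938931, -0.938931, -1.6188)  len=0.1520
  (v22,v26,v23) [--+] → (-0.140416, -1.26968, -1.6188)–(-0.938931, -0.938931, -1.6188)  len=0.8643
  (v23,v26,v27) [+-+] → (-0.140416, -1.26968, -1.6188)–(0, -1.32785, -1.6188)  len=0.1520
  (v26,v30,v27) [--+] → (0.798516, -0.997101, -1.6188)–(0, -1.32785, -1.6188)  len=0.8643
  (v27,v30,v31) [+-+] → (0.798516, -0.997101, -1.6188)–(0.938931, -0.938931, -1.6188)  len=0.1520
  (v30,v1,v31) [--+] → (1.26968, -0.140416, -1.6188)–(0.938931, -0.938931, -1.6188)  len=0.8643
  (v31,v1,v2) [+-+] → (1.26968, -0.140416, -1.6188)–(1.32785, 0, -1.6188)  len=0.1520

Chained into 1 loop(s):
  loop 1: 16 segments, perimeter = 8.1303
Total perimeter = 8.130


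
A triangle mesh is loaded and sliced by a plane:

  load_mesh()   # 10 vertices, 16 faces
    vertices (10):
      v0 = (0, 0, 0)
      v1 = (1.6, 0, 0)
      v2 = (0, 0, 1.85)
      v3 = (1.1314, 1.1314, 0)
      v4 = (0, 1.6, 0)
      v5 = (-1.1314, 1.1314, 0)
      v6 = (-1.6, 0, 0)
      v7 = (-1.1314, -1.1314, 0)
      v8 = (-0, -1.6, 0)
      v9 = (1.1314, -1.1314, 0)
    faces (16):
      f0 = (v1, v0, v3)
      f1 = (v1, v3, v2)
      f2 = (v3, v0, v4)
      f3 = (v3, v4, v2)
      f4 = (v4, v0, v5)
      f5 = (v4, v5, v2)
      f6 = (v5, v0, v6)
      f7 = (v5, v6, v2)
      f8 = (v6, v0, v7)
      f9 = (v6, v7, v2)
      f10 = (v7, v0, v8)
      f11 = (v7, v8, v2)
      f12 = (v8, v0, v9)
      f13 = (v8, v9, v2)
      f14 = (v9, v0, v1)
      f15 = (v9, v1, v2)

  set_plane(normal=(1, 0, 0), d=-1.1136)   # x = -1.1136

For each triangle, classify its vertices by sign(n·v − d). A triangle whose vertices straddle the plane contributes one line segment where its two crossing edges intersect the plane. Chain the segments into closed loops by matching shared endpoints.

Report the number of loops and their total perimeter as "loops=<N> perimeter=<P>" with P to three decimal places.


Straddling triangles (8 of 16):
  (v4,v0,v5) [++-] → (-1.1136, 1.1136, 0)–(-1.1136, 1.13877, 0)  len=0.0252
  (v4,v5,v2) [+-+] → (-1.1136, 1.13877, 0)–(-1.1136, 1.1136, 0.0291055)  len=0.0385
  (v5,v0,v6) [-+-] → (-1.1136, 1.1136, 0)–(-1.1136, 0, 0)  len=1.1136
  (v5,v6,v2) [--+] → (-1.1136, 0, 0.5624)–(-1.1136, 1.1136, 0.0291055)  len=1.2347
  (v6,v0,v7) [-+-] → (-1.1136, 0, 0)–(-1.1136, -1.1136, 0)  len=1.1136
  (v6,v7,v2) [--+] → (-1.1136, -1.1136, 0.0291055)–(-1.1136, 0, 0.5624)  len=1.2347
  (v7,v0,v8) [-++] → (-1.1136, -1.1136, 0)–(-1.1136, -1.13877, 0)  len=0.0252
  (v7,v8,v2) [-++] → (-1.1136, -1.13877, 0)–(-1.1136, -1.1136, 0.0291055)  len=0.0385

Chained into 1 loop(s):
  loop 1: 8 segments, perimeter = 4.8239
Total perimeter = 4.824

loops=1 perimeter=4.824


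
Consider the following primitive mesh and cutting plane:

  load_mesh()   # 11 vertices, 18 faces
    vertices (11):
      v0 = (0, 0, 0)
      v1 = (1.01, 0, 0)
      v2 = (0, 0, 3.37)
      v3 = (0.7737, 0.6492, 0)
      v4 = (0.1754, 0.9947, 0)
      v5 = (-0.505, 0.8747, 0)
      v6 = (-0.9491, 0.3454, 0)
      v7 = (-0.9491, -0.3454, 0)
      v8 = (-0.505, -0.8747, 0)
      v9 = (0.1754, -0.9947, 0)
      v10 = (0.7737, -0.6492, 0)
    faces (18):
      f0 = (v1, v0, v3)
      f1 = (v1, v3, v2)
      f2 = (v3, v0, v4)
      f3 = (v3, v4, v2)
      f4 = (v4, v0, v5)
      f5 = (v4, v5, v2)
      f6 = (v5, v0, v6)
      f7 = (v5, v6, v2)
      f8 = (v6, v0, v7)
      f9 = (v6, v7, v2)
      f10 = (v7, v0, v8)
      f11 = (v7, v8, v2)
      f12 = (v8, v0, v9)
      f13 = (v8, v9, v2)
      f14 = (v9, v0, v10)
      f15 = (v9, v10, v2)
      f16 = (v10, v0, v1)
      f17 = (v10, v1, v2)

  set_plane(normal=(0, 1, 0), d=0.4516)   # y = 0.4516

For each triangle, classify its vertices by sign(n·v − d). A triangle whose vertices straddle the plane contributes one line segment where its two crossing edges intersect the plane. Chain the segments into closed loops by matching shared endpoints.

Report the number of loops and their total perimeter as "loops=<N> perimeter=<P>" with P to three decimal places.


loops=1 perimeter=5.848

Straddling triangles (8 of 18):
  (v1,v0,v3) [--+] → (0.538205, 0.4516, 0)–(0.845624, 0.4516, 0)  len=0.3074
  (v1,v3,v2) [-+-] → (0.845624, 0.4516, 0)–(0.538205, 0.4516, 1.02574)  len=1.0708
  (v3,v0,v4) [+-+] → (0.538205, 0.4516, 0)–(0.0796327, 0.4516, 0)  len=0.4586
  (v3,v4,v2) [++-] → (0.0796327, 0.4516, 1.84)–(0.538205, 0.4516, 1.02574)  len=0.9345
  (v4,v0,v5) [+-+] → (0.0796327, 0.4516, 0)–(-0.260727, 0.4516, 0)  len=0.3404
  (v4,v5,v2) [++-] → (-0.260727, 0.4516, 1.6301)–(0.0796327, 0.4516, 1.84)  len=0.3999
  (v5,v0,v6) [+--] → (-0.260727, 0.4516, 0)–(-0.859995, 0.4516, 0)  len=0.5993
  (v5,v6,v2) [+--] → (-0.859995, 0.4516, 0)–(-0.260727, 0.4516, 1.6301)  len=1.7368

Chained into 1 loop(s):
  loop 1: 8 segments, perimeter = 5.8476
Total perimeter = 5.848


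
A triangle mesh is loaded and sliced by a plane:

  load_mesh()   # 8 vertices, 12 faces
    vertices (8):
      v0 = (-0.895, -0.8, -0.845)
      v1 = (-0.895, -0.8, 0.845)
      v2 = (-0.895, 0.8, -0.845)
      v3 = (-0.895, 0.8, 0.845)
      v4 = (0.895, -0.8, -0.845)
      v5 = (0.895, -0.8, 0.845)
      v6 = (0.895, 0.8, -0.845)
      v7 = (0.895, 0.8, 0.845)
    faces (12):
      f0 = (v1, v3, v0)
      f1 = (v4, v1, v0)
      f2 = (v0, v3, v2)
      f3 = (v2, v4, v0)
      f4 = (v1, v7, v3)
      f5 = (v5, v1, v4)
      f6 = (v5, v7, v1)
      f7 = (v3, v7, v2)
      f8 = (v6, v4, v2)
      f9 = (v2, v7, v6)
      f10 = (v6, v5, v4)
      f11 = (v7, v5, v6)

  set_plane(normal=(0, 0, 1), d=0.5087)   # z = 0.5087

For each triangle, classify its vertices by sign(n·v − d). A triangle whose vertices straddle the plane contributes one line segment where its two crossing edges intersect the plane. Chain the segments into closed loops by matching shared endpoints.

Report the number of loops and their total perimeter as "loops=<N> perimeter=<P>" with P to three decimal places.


Straddling triangles (8 of 12):
  (v1,v3,v0) [++-] → (-0.895, 0.481609, 0.5087)–(-0.895, -0.8, 0.5087)  len=1.2816
  (v4,v1,v0) [-+-] → (-0.538801, -0.8, 0.5087)–(-0.895, -0.8, 0.5087)  len=0.3562
  (v0,v3,v2) [-+-] → (-0.895, 0.481609, 0.5087)–(-0.895, 0.8, 0.5087)  len=0.3184
  (v5,v1,v4) [++-] → (-0.538801, -0.8, 0.5087)–(0.895, -0.8, 0.5087)  len=1.4338
  (v3,v7,v2) [++-] → (0.538801, 0.8, 0.5087)–(-0.895, 0.8, 0.5087)  len=1.4338
  (v2,v7,v6) [-+-] → (0.538801, 0.8, 0.5087)–(0.895, 0.8, 0.5087)  len=0.3562
  (v6,v5,v4) [-+-] → (0.895, -0.481609, 0.5087)–(0.895, -0.8, 0.5087)  len=0.3184
  (v7,v5,v6) [++-] → (0.895, -0.481609, 0.5087)–(0.895, 0.8, 0.5087)  len=1.2816

Chained into 1 loop(s):
  loop 1: 8 segments, perimeter = 6.7800
Total perimeter = 6.780

loops=1 perimeter=6.780


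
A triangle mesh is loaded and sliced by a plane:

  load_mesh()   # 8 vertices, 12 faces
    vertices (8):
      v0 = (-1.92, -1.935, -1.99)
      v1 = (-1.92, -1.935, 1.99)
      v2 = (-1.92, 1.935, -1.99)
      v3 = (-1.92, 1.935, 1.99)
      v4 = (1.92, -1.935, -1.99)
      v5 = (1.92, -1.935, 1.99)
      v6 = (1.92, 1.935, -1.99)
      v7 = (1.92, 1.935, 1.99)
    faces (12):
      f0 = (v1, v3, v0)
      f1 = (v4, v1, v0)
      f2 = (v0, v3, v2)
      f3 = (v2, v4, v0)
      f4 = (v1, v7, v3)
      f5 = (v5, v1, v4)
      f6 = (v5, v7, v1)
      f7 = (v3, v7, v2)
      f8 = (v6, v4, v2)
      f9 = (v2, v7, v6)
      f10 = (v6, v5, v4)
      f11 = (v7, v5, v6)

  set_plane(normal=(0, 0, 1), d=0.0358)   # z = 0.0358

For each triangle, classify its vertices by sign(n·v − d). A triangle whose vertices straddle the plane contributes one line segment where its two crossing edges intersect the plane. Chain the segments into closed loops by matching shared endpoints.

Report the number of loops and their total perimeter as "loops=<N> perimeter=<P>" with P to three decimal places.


Straddling triangles (8 of 12):
  (v1,v3,v0) [++-] → (-1.92, 0.0348106, 0.0358)–(-1.92, -1.935, 0.0358)  len=1.9698
  (v4,v1,v0) [-+-] → (-0.0345407, -1.935, 0.0358)–(-1.92, -1.935, 0.0358)  len=1.8855
  (v0,v3,v2) [-+-] → (-1.92, 0.0348106, 0.0358)–(-1.92, 1.935, 0.0358)  len=1.9002
  (v5,v1,v4) [++-] → (-0.0345407, -1.935, 0.0358)–(1.92, -1.935, 0.0358)  len=1.9545
  (v3,v7,v2) [++-] → (0.0345407, 1.935, 0.0358)–(-1.92, 1.935, 0.0358)  len=1.9545
  (v2,v7,v6) [-+-] → (0.0345407, 1.935, 0.0358)–(1.92, 1.935, 0.0358)  len=1.8855
  (v6,v5,v4) [-+-] → (1.92, -0.0348106, 0.0358)–(1.92, -1.935, 0.0358)  len=1.9002
  (v7,v5,v6) [++-] → (1.92, -0.0348106, 0.0358)–(1.92, 1.935, 0.0358)  len=1.9698

Chained into 1 loop(s):
  loop 1: 8 segments, perimeter = 15.4200
Total perimeter = 15.420

loops=1 perimeter=15.420


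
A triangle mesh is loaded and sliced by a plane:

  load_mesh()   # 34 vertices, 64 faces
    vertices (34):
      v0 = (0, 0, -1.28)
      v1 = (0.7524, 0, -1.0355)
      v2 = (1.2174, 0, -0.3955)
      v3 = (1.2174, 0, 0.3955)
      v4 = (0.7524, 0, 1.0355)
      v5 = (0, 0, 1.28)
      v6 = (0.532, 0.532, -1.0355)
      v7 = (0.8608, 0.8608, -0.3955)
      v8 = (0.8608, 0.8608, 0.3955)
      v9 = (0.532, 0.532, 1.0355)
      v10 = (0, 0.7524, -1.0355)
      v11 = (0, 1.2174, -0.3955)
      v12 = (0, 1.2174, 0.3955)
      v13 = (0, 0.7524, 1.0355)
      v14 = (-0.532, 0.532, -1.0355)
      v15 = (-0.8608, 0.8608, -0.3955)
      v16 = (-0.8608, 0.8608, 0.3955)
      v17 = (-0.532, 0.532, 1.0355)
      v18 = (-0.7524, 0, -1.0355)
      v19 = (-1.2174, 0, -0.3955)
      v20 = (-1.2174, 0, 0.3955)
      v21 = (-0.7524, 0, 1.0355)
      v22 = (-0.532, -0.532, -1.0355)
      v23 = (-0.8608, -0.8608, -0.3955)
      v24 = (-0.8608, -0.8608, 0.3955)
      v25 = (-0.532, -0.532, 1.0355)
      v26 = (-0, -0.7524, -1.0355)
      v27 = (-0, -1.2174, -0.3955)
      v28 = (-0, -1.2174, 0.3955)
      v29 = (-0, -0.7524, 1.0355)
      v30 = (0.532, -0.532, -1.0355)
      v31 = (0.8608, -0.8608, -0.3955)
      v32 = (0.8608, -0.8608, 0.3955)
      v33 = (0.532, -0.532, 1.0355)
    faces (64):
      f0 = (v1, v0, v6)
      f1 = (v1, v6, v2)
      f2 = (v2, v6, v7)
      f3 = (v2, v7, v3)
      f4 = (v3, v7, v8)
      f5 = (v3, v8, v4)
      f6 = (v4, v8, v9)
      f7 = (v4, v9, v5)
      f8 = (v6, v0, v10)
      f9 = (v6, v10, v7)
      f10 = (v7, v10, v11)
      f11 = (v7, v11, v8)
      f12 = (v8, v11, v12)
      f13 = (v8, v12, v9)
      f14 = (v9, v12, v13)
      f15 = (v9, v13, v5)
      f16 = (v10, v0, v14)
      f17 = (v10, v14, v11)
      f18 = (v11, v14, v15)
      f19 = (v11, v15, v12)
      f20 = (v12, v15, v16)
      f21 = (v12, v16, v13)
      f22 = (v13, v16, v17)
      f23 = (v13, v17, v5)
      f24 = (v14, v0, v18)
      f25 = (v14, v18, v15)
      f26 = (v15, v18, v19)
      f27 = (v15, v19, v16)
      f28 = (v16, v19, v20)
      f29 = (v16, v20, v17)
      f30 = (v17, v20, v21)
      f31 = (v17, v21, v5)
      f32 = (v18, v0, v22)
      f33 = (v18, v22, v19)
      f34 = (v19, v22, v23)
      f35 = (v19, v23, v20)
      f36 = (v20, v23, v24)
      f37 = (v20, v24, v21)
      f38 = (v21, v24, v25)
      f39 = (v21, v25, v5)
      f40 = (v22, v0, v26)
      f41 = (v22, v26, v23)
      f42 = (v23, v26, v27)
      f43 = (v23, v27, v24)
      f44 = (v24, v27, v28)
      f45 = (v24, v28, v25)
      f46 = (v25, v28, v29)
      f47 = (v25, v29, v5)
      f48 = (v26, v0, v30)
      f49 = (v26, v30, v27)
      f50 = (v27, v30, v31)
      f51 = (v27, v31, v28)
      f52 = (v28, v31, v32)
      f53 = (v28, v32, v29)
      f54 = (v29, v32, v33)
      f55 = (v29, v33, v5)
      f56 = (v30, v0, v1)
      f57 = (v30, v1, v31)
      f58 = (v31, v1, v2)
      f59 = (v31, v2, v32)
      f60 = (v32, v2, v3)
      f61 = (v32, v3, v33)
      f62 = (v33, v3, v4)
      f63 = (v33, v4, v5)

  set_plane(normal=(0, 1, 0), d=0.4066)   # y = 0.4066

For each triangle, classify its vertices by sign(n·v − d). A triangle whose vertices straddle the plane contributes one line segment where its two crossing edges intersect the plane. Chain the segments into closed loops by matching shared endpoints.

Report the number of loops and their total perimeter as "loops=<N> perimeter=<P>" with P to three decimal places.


loops=1 perimeter=7.133

Straddling triangles (20 of 64):
  (v1,v0,v6) [--+] → (0.4066, 0.4066, -1.09313)–(0.583951, 0.4066, -1.0355)  len=0.1865
  (v1,v6,v2) [-+-] → (0.583951, 0.4066, -1.0355)–(0.693559, 0.4066, -0.884643)  len=0.1865
  (v2,v6,v7) [-++] → (0.693559, 0.4066, -0.884643)–(1.04896, 0.4066, -0.3955)  len=0.6046
  (v2,v7,v3) [-+-] → (1.04896, 0.4066, -0.3955)–(1.04896, 0.4066, 0.0218701)  len=0.4174
  (v3,v7,v8) [-++] → (1.04896, 0.4066, 0.0218701)–(1.04896, 0.4066, 0.3955)  len=0.3736
  (v3,v8,v4) [-+-] → (1.04896, 0.4066, 0.3955)–(0.803603, 0.4066, 0.733195)  len=0.4174
  (v4,v8,v9) [-++] → (0.803603, 0.4066, 0.733195)–(0.583951, 0.4066, 1.0355)  len=0.3737
  (v4,v9,v5) [-+-] → (0.583951, 0.4066, 1.0355)–(0.4066, 0.4066, 1.09313)  len=0.1865
  (v6,v0,v10) [+-+] → (0.4066, 0.4066, -1.09313)–(0, 0.4066, -1.14787)  len=0.4103
  (v9,v13,v5) [++-] → (0, 0.4066, 1.14787)–(0.4066, 0.4066, 1.09313)  len=0.4103
  (v10,v0,v14) [+-+] → (0, 0.4066, -1.14787)–(-0.4066, 0.4066, -1.09313)  len=0.4103
  (v13,v17,v5) [++-] → (-0.4066, 0.4066, 1.09313)–(0, 0.4066, 1.14787)  len=0.4103
  (v14,v0,v18) [+--] → (-0.4066, 0.4066, -1.09313)–(-0.583951, 0.4066, -1.0355)  len=0.1865
  (v14,v18,v15) [+-+] → (-0.583951, 0.4066, -1.0355)–(-0.803603, 0.4066, -0.733195)  len=0.3737
  (v15,v18,v19) [+--] → (-0.803603, 0.4066, -0.733195)–(-1.04896, 0.4066, -0.3955)  len=0.4174
  (v15,v19,v16) [+-+] → (-1.04896, 0.4066, -0.3955)–(-1.04896, 0.4066, -0.0218701)  len=0.3736
  (v16,v19,v20) [+--] → (-1.04896, 0.4066, -0.0218701)–(-1.04896, 0.4066, 0.3955)  len=0.4174
  (v16,v20,v17) [+-+] → (-1.04896, 0.4066, 0.3955)–(-0.693559, 0.4066, 0.884643)  len=0.6046
  (v17,v20,v21) [+--] → (-0.693559, 0.4066, 0.884643)–(-0.583951, 0.4066, 1.0355)  len=0.1865
  (v17,v21,v5) [+--] → (-0.583951, 0.4066, 1.0355)–(-0.4066, 0.4066, 1.09313)  len=0.1865

Chained into 1 loop(s):
  loop 1: 20 segments, perimeter = 7.1334
Total perimeter = 7.133


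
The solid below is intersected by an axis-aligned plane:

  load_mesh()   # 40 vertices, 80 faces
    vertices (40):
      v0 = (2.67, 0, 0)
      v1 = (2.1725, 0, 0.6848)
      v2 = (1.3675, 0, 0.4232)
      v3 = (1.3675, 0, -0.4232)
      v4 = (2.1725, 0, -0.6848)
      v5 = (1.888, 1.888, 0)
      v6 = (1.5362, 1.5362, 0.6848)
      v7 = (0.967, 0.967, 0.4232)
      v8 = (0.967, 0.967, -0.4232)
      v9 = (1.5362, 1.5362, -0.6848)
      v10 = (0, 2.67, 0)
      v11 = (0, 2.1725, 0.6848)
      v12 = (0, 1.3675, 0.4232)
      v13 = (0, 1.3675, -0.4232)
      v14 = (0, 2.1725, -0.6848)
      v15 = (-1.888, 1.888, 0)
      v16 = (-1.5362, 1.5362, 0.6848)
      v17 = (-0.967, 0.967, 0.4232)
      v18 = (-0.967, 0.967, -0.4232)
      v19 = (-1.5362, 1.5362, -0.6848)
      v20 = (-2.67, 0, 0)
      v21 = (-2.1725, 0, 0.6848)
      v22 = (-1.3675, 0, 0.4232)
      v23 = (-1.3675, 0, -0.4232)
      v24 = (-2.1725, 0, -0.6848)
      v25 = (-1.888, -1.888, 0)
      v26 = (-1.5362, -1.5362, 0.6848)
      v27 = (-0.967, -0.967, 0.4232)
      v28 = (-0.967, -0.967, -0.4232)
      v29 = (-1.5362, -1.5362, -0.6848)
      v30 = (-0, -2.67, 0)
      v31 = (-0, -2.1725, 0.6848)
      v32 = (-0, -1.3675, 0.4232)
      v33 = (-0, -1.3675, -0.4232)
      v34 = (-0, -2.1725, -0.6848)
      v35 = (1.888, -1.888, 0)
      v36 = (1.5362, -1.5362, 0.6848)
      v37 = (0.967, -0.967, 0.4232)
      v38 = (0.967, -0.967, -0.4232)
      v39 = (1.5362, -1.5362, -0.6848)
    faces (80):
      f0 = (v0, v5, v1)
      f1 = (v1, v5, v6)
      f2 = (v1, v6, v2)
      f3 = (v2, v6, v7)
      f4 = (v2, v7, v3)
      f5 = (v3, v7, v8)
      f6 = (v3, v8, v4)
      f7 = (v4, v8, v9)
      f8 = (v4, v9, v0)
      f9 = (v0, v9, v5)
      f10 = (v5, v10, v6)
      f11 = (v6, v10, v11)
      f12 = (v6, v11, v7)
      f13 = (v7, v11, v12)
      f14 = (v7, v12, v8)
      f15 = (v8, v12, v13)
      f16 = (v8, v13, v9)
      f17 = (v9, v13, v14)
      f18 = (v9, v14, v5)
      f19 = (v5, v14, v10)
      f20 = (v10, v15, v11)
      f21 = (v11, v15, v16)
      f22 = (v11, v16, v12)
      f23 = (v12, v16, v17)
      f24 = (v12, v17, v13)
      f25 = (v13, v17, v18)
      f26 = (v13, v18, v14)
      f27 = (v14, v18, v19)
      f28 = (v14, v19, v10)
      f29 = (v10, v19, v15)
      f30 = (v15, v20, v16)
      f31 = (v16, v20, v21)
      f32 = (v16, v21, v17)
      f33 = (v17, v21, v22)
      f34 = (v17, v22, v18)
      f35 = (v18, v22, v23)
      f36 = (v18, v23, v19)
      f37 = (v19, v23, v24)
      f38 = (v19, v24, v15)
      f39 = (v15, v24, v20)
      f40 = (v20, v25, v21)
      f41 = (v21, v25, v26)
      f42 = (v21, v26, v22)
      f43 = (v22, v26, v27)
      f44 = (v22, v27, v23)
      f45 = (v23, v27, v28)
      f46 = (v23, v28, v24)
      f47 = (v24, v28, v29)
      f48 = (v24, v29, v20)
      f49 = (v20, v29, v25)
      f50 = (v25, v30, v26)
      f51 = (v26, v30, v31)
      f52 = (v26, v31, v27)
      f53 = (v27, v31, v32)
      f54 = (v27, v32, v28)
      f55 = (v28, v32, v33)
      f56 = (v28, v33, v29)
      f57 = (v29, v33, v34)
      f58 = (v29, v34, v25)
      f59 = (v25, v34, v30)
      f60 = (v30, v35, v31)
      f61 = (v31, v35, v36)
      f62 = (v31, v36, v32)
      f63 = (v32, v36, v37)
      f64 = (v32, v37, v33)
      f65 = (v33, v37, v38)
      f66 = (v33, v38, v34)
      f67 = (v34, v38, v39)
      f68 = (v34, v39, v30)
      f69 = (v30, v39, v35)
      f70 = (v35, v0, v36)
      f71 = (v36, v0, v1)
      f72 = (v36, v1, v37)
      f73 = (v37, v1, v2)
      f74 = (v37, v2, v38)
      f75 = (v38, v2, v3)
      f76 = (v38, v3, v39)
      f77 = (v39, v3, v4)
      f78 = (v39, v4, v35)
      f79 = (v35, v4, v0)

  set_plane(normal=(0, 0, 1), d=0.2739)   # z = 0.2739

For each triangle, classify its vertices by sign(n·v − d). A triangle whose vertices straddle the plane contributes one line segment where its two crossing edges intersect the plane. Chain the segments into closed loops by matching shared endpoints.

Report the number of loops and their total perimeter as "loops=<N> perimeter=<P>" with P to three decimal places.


loops=2 perimeter=23.503

Straddling triangles (32 of 80):
  (v0,v5,v1) [--+] → (2.00179, 1.13286, 0.2739)–(2.47101, 0, 0.2739)  len=1.2262
  (v1,v5,v6) [+-+] → (2.00179, 1.13286, 0.2739)–(1.74729, 1.74729, 0.2739)  len=0.6651
  (v2,v7,v3) [++-] → (1.03765, 0.796427, 0.2739)–(1.3675, 0, 0.2739)  len=0.8620
  (v3,v7,v8) [-+-] → (1.03765, 0.796427, 0.2739)–(0.967, 0.967, 0.2739)  len=0.1846
  (v5,v10,v6) [--+] → (0.614435, 2.21651, 0.2739)–(1.74729, 1.74729, 0.2739)  len=1.2262
  (v6,v10,v11) [+-+] → (0.614435, 2.21651, 0.2739)–(0, 2.47101, 0.2739)  len=0.6651
  (v7,v12,v8) [++-] → (0.170573, 1.29685, 0.2739)–(0.967, 0.967, 0.2739)  len=0.8620
  (v8,v12,v13) [-+-] → (0.170573, 1.29685, 0.2739)–(0, 1.3675, 0.2739)  len=0.1846
  (v10,v15,v11) [--+] → (-1.13286, 2.00179, 0.2739)–(0, 2.47101, 0.2739)  len=1.2262
  (v11,v15,v16) [+-+] → (-1.13286, 2.00179, 0.2739)–(-1.74729, 1.74729, 0.2739)  len=0.6651
  (v12,v17,v13) [++-] → (-0.796427, 1.03765, 0.2739)–(0, 1.3675, 0.2739)  len=0.8620
  (v13,v17,v18) [-+-] → (-0.796427, 1.03765, 0.2739)–(-0.967, 0.967, 0.2739)  len=0.1846
  (v15,v20,v16) [--+] → (-2.21651, 0.614435, 0.2739)–(-1.74729, 1.74729, 0.2739)  len=1.2262
  (v16,v20,v21) [+-+] → (-2.21651, 0.614435, 0.2739)–(-2.47101, 0, 0.2739)  len=0.6651
  (v17,v22,v18) [++-] → (-1.29685, 0.170573, 0.2739)–(-0.967, 0.967, 0.2739)  len=0.8620
  (v18,v22,v23) [-+-] → (-1.29685, 0.170573, 0.2739)–(-1.3675, 0, 0.2739)  len=0.1846
  (v20,v25,v21) [--+] → (-2.00179, -1.13286, 0.2739)–(-2.47101, 0, 0.2739)  len=1.2262
  (v21,v25,v26) [+-+] → (-2.00179, -1.13286, 0.2739)–(-1.74729, -1.74729, 0.2739)  len=0.6651
  (v22,v27,v23) [++-] → (-1.03765, -0.796427, 0.2739)–(-1.3675, 0, 0.2739)  len=0.8620
  (v23,v27,v28) [-+-] → (-1.03765, -0.796427, 0.2739)–(-0.967, -0.967, 0.2739)  len=0.1846
  (v25,v30,v26) [--+] → (-0.614435, -2.21651, 0.2739)–(-1.74729, -1.74729, 0.2739)  len=1.2262
  (v26,v30,v31) [+-+] → (-0.614435, -2.21651, 0.2739)–(0, -2.47101, 0.2739)  len=0.6651
  (v27,v32,v28) [++-] → (-0.170573, -1.29685, 0.2739)–(-0.967, -0.967, 0.2739)  len=0.8620
  (v28,v32,v33) [-+-] → (-0.170573, -1.29685, 0.2739)–(0, -1.3675, 0.2739)  len=0.1846
  (v30,v35,v31) [--+] → (1.13286, -2.00179, 0.2739)–(0, -2.47101, 0.2739)  len=1.2262
  (v31,v35,v36) [+-+] → (1.13286, -2.00179, 0.2739)–(1.74729, -1.74729, 0.2739)  len=0.6651
  (v32,v37,v33) [++-] → (0.796427, -1.03765, 0.2739)–(0, -1.3675, 0.2739)  len=0.8620
  (v33,v37,v38) [-+-] → (0.796427, -1.03765, 0.2739)–(0.967, -0.967, 0.2739)  len=0.1846
  (v35,v0,v36) [--+] → (2.21651, -0.614435, 0.2739)–(1.74729, -1.74729, 0.2739)  len=1.2262
  (v36,v0,v1) [+-+] → (2.21651, -0.614435, 0.2739)–(2.47101, 0, 0.2739)  len=0.6651
  (v37,v2,v38) [++-] → (1.29685, -0.170573, 0.2739)–(0.967, -0.967, 0.2739)  len=0.8620
  (v38,v2,v3) [-+-] → (1.29685, -0.170573, 0.2739)–(1.3675, 0, 0.2739)  len=0.1846

Chained into 2 loop(s):
  loop 1: 16 segments, perimeter = 15.1299
  loop 2: 16 segments, perimeter = 8.3732
Total perimeter = 23.503
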